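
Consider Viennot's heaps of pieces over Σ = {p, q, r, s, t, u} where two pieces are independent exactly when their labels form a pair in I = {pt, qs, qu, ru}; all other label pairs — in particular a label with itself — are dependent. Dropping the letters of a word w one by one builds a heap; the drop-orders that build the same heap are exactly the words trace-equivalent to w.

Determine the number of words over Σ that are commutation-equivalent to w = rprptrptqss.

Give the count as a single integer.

piece 0:r — minimal
piece 1:p rests on {0:r}
piece 2:r rests on {1:p}
piece 3:p rests on {2:r}
piece 4:t rests on {2:r}
piece 5:r rests on {3:p, 4:t}
piece 6:p rests on {5:r}
piece 7:t rests on {5:r}
piece 8:q rests on {6:p, 7:t}
piece 9:s rests on {6:p, 7:t}
piece 10:s rests on {9:s}
minimal pieces: {0:r}
ways to finish when only these pieces remain (= sum over removing one remaining piece with nothing left below it):
  1 left: {8}→1  {10}→1
  2 left: {8,10}→2  {9,10}→1
  3 left: {8,9,10}→3
  4 left: {6,8,9,10}→3  {7,8,9,10}→3
  5 left: {6,7,8,9,10}→6
  6 left: {5,6,7,8,9,10}→6
  7 left: {3,5,6,7,8,9,10}→6  {4,5,6,7,8,9,10}→6
  8 left: {3,4,5,6,7,8,9,10}→12
  9 left: {2,3,4,5,6,7,8,9,10}→12
  placing 0:r first → 12 extensions

12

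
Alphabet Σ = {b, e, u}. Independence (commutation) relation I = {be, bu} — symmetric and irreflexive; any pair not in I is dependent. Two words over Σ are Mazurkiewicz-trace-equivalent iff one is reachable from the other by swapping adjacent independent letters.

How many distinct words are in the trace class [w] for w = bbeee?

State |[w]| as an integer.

#0=b has no predecessor
#1=b depends on [0:b]
#2=e has no predecessor
#3=e depends on [2:e]
#4=e depends on [3:e]
sources: [0:b, 2:e]
N(rest) = Σ N(rest − s) over sources s of rest; N(one piece) = 1:
  size 1 → [1]=1  [4]=1
  size 2 → [0,1]=1  [1,4]=2  [3,4]=1
  size 3 → [0,1,4]=3  [1,3,4]=3  [2,3,4]=1
  first=0(b) contributes 4
  first=2(e) contributes 6
|[w]| = 10

10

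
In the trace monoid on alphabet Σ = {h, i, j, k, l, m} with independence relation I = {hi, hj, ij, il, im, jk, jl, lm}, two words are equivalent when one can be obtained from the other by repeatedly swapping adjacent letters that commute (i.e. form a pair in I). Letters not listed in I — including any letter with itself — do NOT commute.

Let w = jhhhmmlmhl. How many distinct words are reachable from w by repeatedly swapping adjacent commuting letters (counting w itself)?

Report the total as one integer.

piece 0:j — minimal
piece 1:h — minimal
piece 2:h rests on {1:h}
piece 3:h rests on {2:h}
piece 4:m rests on {0:j, 3:h}
piece 5:m rests on {4:m}
piece 6:l rests on {3:h}
piece 7:m rests on {5:m}
piece 8:h rests on {6:l, 7:m}
piece 9:l rests on {8:h}
minimal pieces: {0:j, 1:h}
ways to finish when only these pieces remain (= sum over removing one remaining piece with nothing left below it):
  1 left: {9}→1
  2 left: {8,9}→1
  3 left: {6,8,9}→1  {7,8,9}→1
  4 left: {5,7,8,9}→1  {6,7,8,9}→2
  5 left: {4,5,7,8,9}→1  {5,6,7,8,9}→3
  6 left: {0,4,5,7,8,9}→1  {4,5,6,7,8,9}→4
  7 left: {0,4,5,6,7,8,9}→5  {3,4,5,6,7,8,9}→4
  8 left: {0,3,4,5,6,7,8,9}→9  {2,3,4,5,6,7,8,9}→4
  placing 0:j first → 4 extensions
  placing 1:h first → 13 extensions
total linear extensions = 17

17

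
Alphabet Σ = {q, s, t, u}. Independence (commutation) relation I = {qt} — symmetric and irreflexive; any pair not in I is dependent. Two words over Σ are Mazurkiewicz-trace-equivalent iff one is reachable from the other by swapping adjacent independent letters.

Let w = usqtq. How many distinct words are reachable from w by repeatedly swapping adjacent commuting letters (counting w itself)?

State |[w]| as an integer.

drop 0:u onto floor
drop 1:s onto {0:u}
drop 2:q onto {1:s}
drop 3:t onto {1:s}
drop 4:q onto {2:q}
ground layer = {0:u}
drop-orders for the pieces not yet dropped (sum over which currently-grounded one goes next):
  1 to go: {3} 1  {4} 1
  2 to go: {2,4} 1  {3,4} 2
  3 to go: {2,3,4} 3
  if 0:u drops first: 3 orders

3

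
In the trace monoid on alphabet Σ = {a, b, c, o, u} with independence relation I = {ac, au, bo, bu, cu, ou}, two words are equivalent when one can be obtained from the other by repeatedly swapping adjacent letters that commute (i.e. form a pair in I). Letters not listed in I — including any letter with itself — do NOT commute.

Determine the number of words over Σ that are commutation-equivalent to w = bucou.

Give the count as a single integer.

10

drop 0:b onto floor
drop 1:u onto floor
drop 2:c onto {0:b}
drop 3:o onto {2:c}
drop 4:u onto {1:u}
ground layer = {0:b, 1:u}
drop-orders for the pieces not yet dropped (sum over which currently-grounded one goes next):
  1 to go: {3} 1  {4} 1
  2 to go: {1,4} 1  {2,3} 1  {3,4} 2
  3 to go: {0,2,3} 1  {1,3,4} 3  {2,3,4} 3
  if 0:b drops first: 6 orders
  if 1:u drops first: 4 orders
heap linearizations: 10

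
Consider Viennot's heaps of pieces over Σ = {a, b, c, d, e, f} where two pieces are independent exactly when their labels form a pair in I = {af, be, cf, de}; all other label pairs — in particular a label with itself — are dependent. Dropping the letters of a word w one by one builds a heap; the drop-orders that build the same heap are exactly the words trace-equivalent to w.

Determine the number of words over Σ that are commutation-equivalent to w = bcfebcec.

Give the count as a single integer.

drop 0:b onto floor
drop 1:c onto {0:b}
drop 2:f onto {0:b}
drop 3:e onto {1:c, 2:f}
drop 4:b onto {1:c, 2:f}
drop 5:c onto {3:e, 4:b}
drop 6:e onto {5:c}
drop 7:c onto {6:e}
ground layer = {0:b}
drop-orders for the pieces not yet dropped (sum over which currently-grounded one goes next):
  1 to go: {7} 1
  2 to go: {6,7} 1
  3 to go: {5,6,7} 1
  4 to go: {3,5,6,7} 1  {4,5,6,7} 1
  5 to go: {3,4,5,6,7} 2
  6 to go: {1,3,4,5,6,7} 2  {2,3,4,5,6,7} 2
  if 0:b drops first: 4 orders

4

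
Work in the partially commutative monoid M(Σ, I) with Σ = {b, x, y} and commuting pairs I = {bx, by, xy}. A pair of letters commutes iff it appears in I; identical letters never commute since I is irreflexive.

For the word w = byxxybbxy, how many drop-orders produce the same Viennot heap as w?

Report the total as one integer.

drop 0:b onto floor
drop 1:y onto floor
drop 2:x onto floor
drop 3:x onto {2:x}
drop 4:y onto {1:y}
drop 5:b onto {0:b}
drop 6:b onto {5:b}
drop 7:x onto {3:x}
drop 8:y onto {4:y}
ground layer = {0:b, 1:y, 2:x}
drop-orders for the pieces not yet dropped (sum over which currently-grounded one goes next):
  1 to go: {6} 1  {7} 1  {8} 1
  2 to go: {3,7} 1  {4,8} 1  {5,6} 1  {6,7} 2  {6,8} 2  {7,8} 2
  3 to go: {0,5,6} 1  {1,4,8} 1  {2,3,7} 1  {3,6,7} 3  {3,7,8} 3  {4,6,8} 3  {4,7,8} 3  {5,6,7} 3  {5,6,8} 3  {6,7,8} 6
  4 to go: {0,5,6,7} 4  {0,5,6,8} 4  {1,4,6,8} 4  {1,4,7,8} 4  {2,3,6,7} 4  {2,3,7,8} 4  {3,4,7,8} 6  {3,5,6,7} 6  {3,6,7,8} 12  {4,5,6,8} 6  {4,6,7,8} 12  {5,6,7,8} 12
  5 to go: {0,3,5,6,7} 10  {0,4,5,6,8} 10  {0,5,6,7,8} 20  {1,3,4,7,8} 10  {1,4,5,6,8} 10  {1,4,6,7,8} 20  {2,3,4,7,8} 10  {2,3,5,6,7} 10  {2,3,6,7,8} 20  {3,4,6,7,8} 30  {3,5,6,7,8} 30  {4,5,6,7,8} 30
  6 to go: {0,1,4,5,6,8} 20  {0,2,3,5,6,7} 20  {0,3,5,6,7,8} 60  {0,4,5,6,7,8} 60  {1,2,3,4,7,8} 20  {1,3,4,6,7,8} 60  {1,4,5,6,7,8} 60  {2,3,4,6,7,8} 60  {2,3,5,6,7,8} 60  {3,4,5,6,7,8} 90
  7 to go: {0,1,4,5,6,7,8} 140  {0,2,3,5,6,7,8} 140  {0,3,4,5,6,7,8} 210  {1,2,3,4,6,7,8} 140  {1,3,4,5,6,7,8} 210  {2,3,4,5,6,7,8} 210
  if 0:b drops first: 560 orders
  if 1:y drops first: 560 orders
  if 2:x drops first: 560 orders
heap linearizations: 1680

1680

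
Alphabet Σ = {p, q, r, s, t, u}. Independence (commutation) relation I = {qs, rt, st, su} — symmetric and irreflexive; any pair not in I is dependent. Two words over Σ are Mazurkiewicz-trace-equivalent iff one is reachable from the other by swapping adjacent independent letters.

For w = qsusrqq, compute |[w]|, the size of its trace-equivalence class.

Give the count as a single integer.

#0=q has no predecessor
#1=s has no predecessor
#2=u depends on [0:q]
#3=s depends on [1:s]
#4=r depends on [2:u, 3:s]
#5=q depends on [4:r]
#6=q depends on [5:q]
sources: [0:q, 1:s]
N(rest) = Σ N(rest − s) over sources s of rest; N(one piece) = 1:
  size 1 → [6]=1
  size 2 → [5,6]=1
  size 3 → [4,5,6]=1
  size 4 → [2,4,5,6]=1  [3,4,5,6]=1
  size 5 → [0,2,4,5,6]=1  [1,3,4,5,6]=1  [2,3,4,5,6]=2
  first=0(q) contributes 3
  first=1(s) contributes 3
|[w]| = 6

6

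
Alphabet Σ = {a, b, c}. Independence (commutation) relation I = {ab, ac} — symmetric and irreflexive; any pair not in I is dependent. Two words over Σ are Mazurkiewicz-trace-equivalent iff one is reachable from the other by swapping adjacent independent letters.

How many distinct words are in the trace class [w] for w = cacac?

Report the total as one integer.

10

piece 0:c — minimal
piece 1:a — minimal
piece 2:c rests on {0:c}
piece 3:a rests on {1:a}
piece 4:c rests on {2:c}
minimal pieces: {0:c, 1:a}
ways to finish when only these pieces remain (= sum over removing one remaining piece with nothing left below it):
  1 left: {3}→1  {4}→1
  2 left: {1,3}→1  {2,4}→1  {3,4}→2
  3 left: {0,2,4}→1  {1,3,4}→3  {2,3,4}→3
  placing 0:c first → 6 extensions
  placing 1:a first → 4 extensions
total linear extensions = 10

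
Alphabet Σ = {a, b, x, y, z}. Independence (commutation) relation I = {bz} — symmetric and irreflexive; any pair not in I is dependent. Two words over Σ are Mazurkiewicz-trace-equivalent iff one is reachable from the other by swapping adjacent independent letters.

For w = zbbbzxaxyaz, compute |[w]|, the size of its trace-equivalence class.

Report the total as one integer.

10

drop 0:z onto floor
drop 1:b onto floor
drop 2:b onto {1:b}
drop 3:b onto {2:b}
drop 4:z onto {0:z}
drop 5:x onto {3:b, 4:z}
drop 6:a onto {5:x}
drop 7:x onto {6:a}
drop 8:y onto {7:x}
drop 9:a onto {8:y}
drop 10:z onto {9:a}
ground layer = {0:z, 1:b}
drop-orders for the pieces not yet dropped (sum over which currently-grounded one goes next):
  1 to go: {10} 1
  2 to go: {9,10} 1
  3 to go: {8,9,10} 1
  4 to go: {7,8,9,10} 1
  5 to go: {6,7,8,9,10} 1
  6 to go: {5,6,7,8,9,10} 1
  7 to go: {3,5,6,7,8,9,10} 1  {4,5,6,7,8,9,10} 1
  8 to go: {0,4,5,6,7,8,9,10} 1  {2,3,5,6,7,8,9,10} 1  {3,4,5,6,7,8,9,10} 2
  9 to go: {0,3,4,5,6,7,8,9,10} 3  {1,2,3,5,6,7,8,9,10} 1  {2,3,4,5,6,7,8,9,10} 3
  if 0:z drops first: 4 orders
  if 1:b drops first: 6 orders
heap linearizations: 10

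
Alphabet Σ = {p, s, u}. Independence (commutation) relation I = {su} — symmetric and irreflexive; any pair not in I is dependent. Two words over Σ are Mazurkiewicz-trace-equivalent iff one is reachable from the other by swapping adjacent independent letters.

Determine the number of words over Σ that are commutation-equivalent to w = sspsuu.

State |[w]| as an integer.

0(s) covers ∅
1(s) covers 0:s
2(p) covers 1:s
3(s) covers 2:p
4(u) covers 2:p
5(u) covers 4:u
floor of heap: 0:s
completions by unplaced set U, small U first (add the entries for U minus each lowest piece of U):
  |U|=1: {3}:1  {5}:1
  |U|=2: {3,5}:2  {4,5}:1
  |U|=3: {3,4,5}:3
  |U|=4: {2,3,4,5}:3
  start at 0(s): 3

3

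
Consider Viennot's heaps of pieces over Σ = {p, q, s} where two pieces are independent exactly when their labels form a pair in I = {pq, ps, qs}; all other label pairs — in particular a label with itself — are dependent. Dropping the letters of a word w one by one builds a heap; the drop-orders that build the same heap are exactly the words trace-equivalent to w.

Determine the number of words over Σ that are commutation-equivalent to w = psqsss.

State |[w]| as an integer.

30

#0=p has no predecessor
#1=s has no predecessor
#2=q has no predecessor
#3=s depends on [1:s]
#4=s depends on [3:s]
#5=s depends on [4:s]
sources: [0:p, 1:s, 2:q]
N(rest) = Σ N(rest − s) over sources s of rest; N(one piece) = 1:
  size 1 → [0]=1  [2]=1  [5]=1
  size 2 → [0,2]=2  [0,5]=2  [2,5]=2  [4,5]=1
  size 3 → [0,2,5]=6  [0,4,5]=3  [2,4,5]=3  [3,4,5]=1
  size 4 → [0,2,4,5]=12  [0,3,4,5]=4  [1,3,4,5]=1  [2,3,4,5]=4
  first=0(p) contributes 5
  first=1(s) contributes 20
  first=2(q) contributes 5
|[w]| = 30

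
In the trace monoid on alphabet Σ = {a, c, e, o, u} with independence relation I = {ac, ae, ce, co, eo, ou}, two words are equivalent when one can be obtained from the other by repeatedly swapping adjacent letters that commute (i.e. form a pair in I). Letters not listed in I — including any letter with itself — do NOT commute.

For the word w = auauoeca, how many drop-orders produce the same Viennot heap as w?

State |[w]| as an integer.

18

piece 0:a — minimal
piece 1:u rests on {0:a}
piece 2:a rests on {1:u}
piece 3:u rests on {2:a}
piece 4:o rests on {2:a}
piece 5:e rests on {3:u}
piece 6:c rests on {3:u}
piece 7:a rests on {3:u, 4:o}
minimal pieces: {0:a}
ways to finish when only these pieces remain (= sum over removing one remaining piece with nothing left below it):
  1 left: {5}→1  {6}→1  {7}→1
  2 left: {4,7}→1  {5,6}→2  {5,7}→2  {6,7}→2
  3 left: {4,5,7}→3  {4,6,7}→3  {5,6,7}→6
  4 left: {3,5,6,7}→6  {4,5,6,7}→12
  5 left: {3,4,5,6,7}→18
  6 left: {2,3,4,5,6,7}→18
  placing 0:a first → 18 extensions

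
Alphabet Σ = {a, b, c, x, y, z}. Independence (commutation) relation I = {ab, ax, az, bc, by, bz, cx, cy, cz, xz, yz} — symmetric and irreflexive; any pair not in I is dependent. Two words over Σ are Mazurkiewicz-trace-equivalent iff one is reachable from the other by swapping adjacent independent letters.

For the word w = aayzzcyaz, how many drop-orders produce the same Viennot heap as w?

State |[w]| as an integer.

252

drop 0:a onto floor
drop 1:a onto {0:a}
drop 2:y onto {1:a}
drop 3:z onto floor
drop 4:z onto {3:z}
drop 5:c onto {1:a}
drop 6:y onto {2:y}
drop 7:a onto {5:c, 6:y}
drop 8:z onto {4:z}
ground layer = {0:a, 3:z}
drop-orders for the pieces not yet dropped (sum over which currently-grounded one goes next):
  1 to go: {7} 1  {8} 1
  2 to go: {4,8} 1  {5,7} 1  {6,7} 1  {7,8} 2
  3 to go: {2,6,7} 1  {3,4,8} 1  {4,7,8} 3  {5,6,7} 2  {5,7,8} 3  {6,7,8} 3
  4 to go: {2,5,6,7} 3  {2,6,7,8} 4  {3,4,7,8} 4  {4,5,7,8} 6  {4,6,7,8} 6  {5,6,7,8} 8
  5 to go: {1,2,5,6,7} 3  {2,4,6,7,8} 10  {2,5,6,7,8} 15  {3,4,5,7,8} 10  {3,4,6,7,8} 10  {4,5,6,7,8} 20
  6 to go: {0,1,2,5,6,7} 3  {1,2,5,6,7,8} 18  {2,3,4,6,7,8} 20  {2,4,5,6,7,8} 45  {3,4,5,6,7,8} 40
  7 to go: {0,1,2,5,6,7,8} 21  {1,2,4,5,6,7,8} 63  {2,3,4,5,6,7,8} 105
  if 0:a drops first: 168 orders
  if 3:z drops first: 84 orders
heap linearizations: 252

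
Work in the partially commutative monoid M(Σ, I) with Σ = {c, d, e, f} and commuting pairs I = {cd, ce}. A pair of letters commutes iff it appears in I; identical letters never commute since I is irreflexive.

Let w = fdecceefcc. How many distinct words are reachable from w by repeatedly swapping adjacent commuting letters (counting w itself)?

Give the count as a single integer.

piece 0:f — minimal
piece 1:d rests on {0:f}
piece 2:e rests on {1:d}
piece 3:c rests on {0:f}
piece 4:c rests on {3:c}
piece 5:e rests on {2:e}
piece 6:e rests on {5:e}
piece 7:f rests on {4:c, 6:e}
piece 8:c rests on {7:f}
piece 9:c rests on {8:c}
minimal pieces: {0:f}
ways to finish when only these pieces remain (= sum over removing one remaining piece with nothing left below it):
  1 left: {9}→1
  2 left: {8,9}→1
  3 left: {7,8,9}→1
  4 left: {4,7,8,9}→1  {6,7,8,9}→1
  5 left: {3,4,7,8,9}→1  {4,6,7,8,9}→2  {5,6,7,8,9}→1
  6 left: {2,5,6,7,8,9}→1  {3,4,6,7,8,9}→3  {4,5,6,7,8,9}→3
  7 left: {1,2,5,6,7,8,9}→1  {2,4,5,6,7,8,9}→4  {3,4,5,6,7,8,9}→6
  8 left: {1,2,4,5,6,7,8,9}→5  {2,3,4,5,6,7,8,9}→10
  placing 0:f first → 15 extensions

15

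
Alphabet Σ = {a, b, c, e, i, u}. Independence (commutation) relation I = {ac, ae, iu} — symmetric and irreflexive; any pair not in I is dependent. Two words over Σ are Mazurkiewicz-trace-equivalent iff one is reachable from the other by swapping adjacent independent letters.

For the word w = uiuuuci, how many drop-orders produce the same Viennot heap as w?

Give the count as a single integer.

5

piece 0:u — minimal
piece 1:i — minimal
piece 2:u rests on {0:u}
piece 3:u rests on {2:u}
piece 4:u rests on {3:u}
piece 5:c rests on {1:i, 4:u}
piece 6:i rests on {5:c}
minimal pieces: {0:u, 1:i}
ways to finish when only these pieces remain (= sum over removing one remaining piece with nothing left below it):
  1 left: {6}→1
  2 left: {5,6}→1
  3 left: {1,5,6}→1  {4,5,6}→1
  4 left: {1,4,5,6}→2  {3,4,5,6}→1
  5 left: {1,3,4,5,6}→3  {2,3,4,5,6}→1
  placing 0:u first → 4 extensions
  placing 1:i first → 1 extensions
total linear extensions = 5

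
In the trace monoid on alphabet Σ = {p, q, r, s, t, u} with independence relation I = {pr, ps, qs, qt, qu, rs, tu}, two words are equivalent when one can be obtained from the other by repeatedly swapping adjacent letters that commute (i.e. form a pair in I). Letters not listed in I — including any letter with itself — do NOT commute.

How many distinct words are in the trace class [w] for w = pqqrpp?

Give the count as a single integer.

3

0(p) covers ∅
1(q) covers 0:p
2(q) covers 1:q
3(r) covers 2:q
4(p) covers 2:q
5(p) covers 4:p
floor of heap: 0:p
completions by unplaced set U, small U first (add the entries for U minus each lowest piece of U):
  |U|=1: {3}:1  {5}:1
  |U|=2: {3,5}:2  {4,5}:1
  |U|=3: {3,4,5}:3
  |U|=4: {2,3,4,5}:3
  start at 0(p): 3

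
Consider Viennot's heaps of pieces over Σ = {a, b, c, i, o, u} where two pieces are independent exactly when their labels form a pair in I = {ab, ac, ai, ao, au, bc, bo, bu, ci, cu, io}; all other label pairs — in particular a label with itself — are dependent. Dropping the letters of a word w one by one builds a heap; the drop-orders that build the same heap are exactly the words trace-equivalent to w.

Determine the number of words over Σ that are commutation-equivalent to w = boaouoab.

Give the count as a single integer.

drop 0:b onto floor
drop 1:o onto floor
drop 2:a onto floor
drop 3:o onto {1:o}
drop 4:u onto {3:o}
drop 5:o onto {4:u}
drop 6:a onto {2:a}
drop 7:b onto {0:b}
ground layer = {0:b, 1:o, 2:a}
drop-orders for the pieces not yet dropped (sum over which currently-grounded one goes next):
  1 to go: {5} 1  {6} 1  {7} 1
  2 to go: {0,7} 1  {2,6} 1  {4,5} 1  {5,6} 2  {5,7} 2  {6,7} 2
  3 to go: {0,5,7} 3  {0,6,7} 3  {2,5,6} 3  {2,6,7} 3  {3,4,5} 1  {4,5,6} 3  {4,5,7} 3  {5,6,7} 6
  4 to go: {0,2,6,7} 6  {0,4,5,7} 6  {0,5,6,7} 12  {1,3,4,5} 1  {2,4,5,6} 6  {2,5,6,7} 12  {3,4,5,6} 4  {3,4,5,7} 4  {4,5,6,7} 12
  5 to go: {0,2,5,6,7} 30  {0,3,4,5,7} 10  {0,4,5,6,7} 30  {1,3,4,5,6} 5  {1,3,4,5,7} 5  {2,3,4,5,6} 10  {2,4,5,6,7} 30  {3,4,5,6,7} 20
  6 to go: {0,1,3,4,5,7} 15  {0,2,4,5,6,7} 90  {0,3,4,5,6,7} 60  {1,2,3,4,5,6} 15  {1,3,4,5,6,7} 30  {2,3,4,5,6,7} 60
  if 0:b drops first: 105 orders
  if 1:o drops first: 210 orders
  if 2:a drops first: 105 orders
heap linearizations: 420

420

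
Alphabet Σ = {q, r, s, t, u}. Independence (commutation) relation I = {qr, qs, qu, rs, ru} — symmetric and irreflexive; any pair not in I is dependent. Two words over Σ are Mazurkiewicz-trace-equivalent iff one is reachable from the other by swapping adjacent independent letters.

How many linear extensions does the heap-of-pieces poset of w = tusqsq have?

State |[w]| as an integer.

piece 0:t — minimal
piece 1:u rests on {0:t}
piece 2:s rests on {1:u}
piece 3:q rests on {0:t}
piece 4:s rests on {2:s}
piece 5:q rests on {3:q}
minimal pieces: {0:t}
ways to finish when only these pieces remain (= sum over removing one remaining piece with nothing left below it):
  1 left: {4}→1  {5}→1
  2 left: {2,4}→1  {3,5}→1  {4,5}→2
  3 left: {1,2,4}→1  {2,4,5}→3  {3,4,5}→3
  4 left: {1,2,4,5}→4  {2,3,4,5}→6
  placing 0:t first → 10 extensions

10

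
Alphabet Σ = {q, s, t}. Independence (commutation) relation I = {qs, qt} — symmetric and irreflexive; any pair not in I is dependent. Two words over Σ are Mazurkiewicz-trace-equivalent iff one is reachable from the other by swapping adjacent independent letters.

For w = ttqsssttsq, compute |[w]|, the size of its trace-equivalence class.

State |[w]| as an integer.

piece 0:t — minimal
piece 1:t rests on {0:t}
piece 2:q — minimal
piece 3:s rests on {1:t}
piece 4:s rests on {3:s}
piece 5:s rests on {4:s}
piece 6:t rests on {5:s}
piece 7:t rests on {6:t}
piece 8:s rests on {7:t}
piece 9:q rests on {2:q}
minimal pieces: {0:t, 2:q}
ways to finish when only these pieces remain (= sum over removing one remaining piece with nothing left below it):
  1 left: {8}→1  {9}→1
  2 left: {2,9}→1  {7,8}→1  {8,9}→2
  3 left: {2,8,9}→3  {6,7,8}→1  {7,8,9}→3
  4 left: {2,7,8,9}→6  {5,6,7,8}→1  {6,7,8,9}→4
  5 left: {2,6,7,8,9}→10  {4,5,6,7,8}→1  {5,6,7,8,9}→5
  6 left: {2,5,6,7,8,9}→15  {3,4,5,6,7,8}→1  {4,5,6,7,8,9}→6
  7 left: {1,3,4,5,6,7,8}→1  {2,4,5,6,7,8,9}→21  {3,4,5,6,7,8,9}→7
  8 left: {0,1,3,4,5,6,7,8}→1  {1,3,4,5,6,7,8,9}→8  {2,3,4,5,6,7,8,9}→28
  placing 0:t first → 36 extensions
  placing 2:q first → 9 extensions
total linear extensions = 45

45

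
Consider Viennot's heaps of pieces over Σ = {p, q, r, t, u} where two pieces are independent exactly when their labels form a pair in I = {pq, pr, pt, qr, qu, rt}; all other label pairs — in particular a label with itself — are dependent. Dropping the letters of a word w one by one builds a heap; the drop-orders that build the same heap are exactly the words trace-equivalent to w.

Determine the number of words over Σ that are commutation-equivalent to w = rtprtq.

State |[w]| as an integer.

60

drop 0:r onto floor
drop 1:t onto floor
drop 2:p onto floor
drop 3:r onto {0:r}
drop 4:t onto {1:t}
drop 5:q onto {4:t}
ground layer = {0:r, 1:t, 2:p}
drop-orders for the pieces not yet dropped (sum over which currently-grounded one goes next):
  1 to go: {2} 1  {3} 1  {5} 1
  2 to go: {0,3} 1  {2,3} 2  {2,5} 2  {3,5} 2  {4,5} 1
  3 to go: {0,2,3} 3  {0,3,5} 3  {1,4,5} 1  {2,3,5} 6  {2,4,5} 3  {3,4,5} 3
  4 to go: {0,2,3,5} 12  {0,3,4,5} 6  {1,2,4,5} 4  {1,3,4,5} 4  {2,3,4,5} 12
  if 0:r drops first: 20 orders
  if 1:t drops first: 30 orders
  if 2:p drops first: 10 orders
heap linearizations: 60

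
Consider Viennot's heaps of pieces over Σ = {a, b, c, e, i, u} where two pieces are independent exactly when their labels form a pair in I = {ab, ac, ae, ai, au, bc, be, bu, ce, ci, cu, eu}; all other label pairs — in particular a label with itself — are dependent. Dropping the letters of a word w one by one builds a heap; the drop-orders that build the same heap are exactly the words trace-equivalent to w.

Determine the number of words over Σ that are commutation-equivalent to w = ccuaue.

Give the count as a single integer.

180

piece 0:c — minimal
piece 1:c rests on {0:c}
piece 2:u — minimal
piece 3:a — minimal
piece 4:u rests on {2:u}
piece 5:e — minimal
minimal pieces: {0:c, 2:u, 3:a, 5:e}
ways to finish when only these pieces remain (= sum over removing one remaining piece with nothing left below it):
  1 left: {1}→1  {3}→1  {4}→1  {5}→1
  2 left: {0,1}→1  {1,3}→2  {1,4}→2  {1,5}→2  {2,4}→1  {3,4}→2  {3,5}→2  {4,5}→2
  3 left: {0,1,3}→3  {0,1,4}→3  {0,1,5}→3  {1,2,4}→3  {1,3,4}→6  {1,3,5}→6  {1,4,5}→6  {2,3,4}→3  {2,4,5}→3  {3,4,5}→6
  4 left: {0,1,2,4}→6  {0,1,3,4}→12  {0,1,3,5}→12  {0,1,4,5}→12  {1,2,3,4}→12  {1,2,4,5}→12  {1,3,4,5}→24  {2,3,4,5}→12
  placing 0:c first → 60 extensions
  placing 2:u first → 60 extensions
  placing 3:a first → 30 extensions
  placing 5:e first → 30 extensions
total linear extensions = 180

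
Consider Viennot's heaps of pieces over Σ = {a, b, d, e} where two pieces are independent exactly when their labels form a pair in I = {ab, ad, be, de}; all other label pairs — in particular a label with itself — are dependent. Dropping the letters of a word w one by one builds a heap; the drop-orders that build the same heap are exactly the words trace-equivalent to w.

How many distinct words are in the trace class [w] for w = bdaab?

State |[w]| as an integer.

piece 0:b — minimal
piece 1:d rests on {0:b}
piece 2:a — minimal
piece 3:a rests on {2:a}
piece 4:b rests on {1:d}
minimal pieces: {0:b, 2:a}
ways to finish when only these pieces remain (= sum over removing one remaining piece with nothing left below it):
  1 left: {3}→1  {4}→1
  2 left: {1,4}→1  {2,3}→1  {3,4}→2
  3 left: {0,1,4}→1  {1,3,4}→3  {2,3,4}→3
  placing 0:b first → 6 extensions
  placing 2:a first → 4 extensions
total linear extensions = 10

10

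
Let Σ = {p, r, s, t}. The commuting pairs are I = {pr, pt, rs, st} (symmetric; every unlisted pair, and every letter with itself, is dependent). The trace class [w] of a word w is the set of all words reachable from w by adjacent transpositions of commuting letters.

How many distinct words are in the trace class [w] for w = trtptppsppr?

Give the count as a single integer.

0(t) covers ∅
1(r) covers 0:t
2(t) covers 1:r
3(p) covers ∅
4(t) covers 2:t
5(p) covers 3:p
6(p) covers 5:p
7(s) covers 6:p
8(p) covers 7:s
9(p) covers 8:p
10(r) covers 4:t
floor of heap: 0:t, 3:p
completions by unplaced set U, small U first (add the entries for U minus each lowest piece of U):
  |U|=1: {9}:1  {10}:1
  |U|=2: {4,10}:1  {8,9}:1  {9,10}:2
  |U|=3: {2,4,10}:1  {4,9,10}:3  {7,8,9}:1  {8,9,10}:3
  |U|=4: {1,2,4,10}:1  {2,4,9,10}:4  {4,8,9,10}:6  {6,7,8,9}:1  {7,8,9,10}:4
  |U|=5: {0,1,2,4,10}:1  {1,2,4,9,10}:5  {2,4,8,9,10}:10  {4,7,8,9,10}:10  {5,6,7,8,9}:1  {6,7,8,9,10}:5
  |U|=6: {0,1,2,4,9,10}:6  {1,2,4,8,9,10}:15  {2,4,7,8,9,10}:20  {3,5,6,7,8,9}:1  {4,6,7,8,9,10}:15  {5,6,7,8,9,10}:6
  |U|=7: {0,1,2,4,8,9,10}:21  {1,2,4,7,8,9,10}:35  {2,4,6,7,8,9,10}:35  {3,5,6,7,8,9,10}:7  {4,5,6,7,8,9,10}:21
  |U|=8: {0,1,2,4,7,8,9,10}:56  {1,2,4,6,7,8,9,10}:70  {2,4,5,6,7,8,9,10}:56  {3,4,5,6,7,8,9,10}:28
  |U|=9: {0,1,2,4,6,7,8,9,10}:126  {1,2,4,5,6,7,8,9,10}:126  {2,3,4,5,6,7,8,9,10}:84
  start at 0(t): 210
  start at 3(p): 252
sum over floor = 462

462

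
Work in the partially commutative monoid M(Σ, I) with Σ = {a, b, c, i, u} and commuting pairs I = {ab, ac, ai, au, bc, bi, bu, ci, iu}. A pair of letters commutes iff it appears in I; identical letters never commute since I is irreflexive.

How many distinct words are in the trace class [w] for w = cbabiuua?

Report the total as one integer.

1680

piece 0:c — minimal
piece 1:b — minimal
piece 2:a — minimal
piece 3:b rests on {1:b}
piece 4:i — minimal
piece 5:u rests on {0:c}
piece 6:u rests on {5:u}
piece 7:a rests on {2:a}
minimal pieces: {0:c, 1:b, 2:a, 4:i}
ways to finish when only these pieces remain (= sum over removing one remaining piece with nothing left below it):
  1 left: {3}→1  {4}→1  {6}→1  {7}→1
  2 left: {1,3}→1  {2,7}→1  {3,4}→2  {3,6}→2  {3,7}→2  {4,6}→2  {4,7}→2  {5,6}→1  {6,7}→2
  3 left: {0,5,6}→1  {1,3,4}→3  {1,3,6}→3  {1,3,7}→3  {2,3,7}→3  {2,4,7}→3  {2,6,7}→3  {3,4,6}→6  {3,4,7}→6  {3,5,6}→3  {3,6,7}→6  {4,5,6}→3  {4,6,7}→6  {5,6,7}→3
  4 left: {0,3,5,6}→4  {0,4,5,6}→4  {0,5,6,7}→4  {1,2,3,7}→6  {1,3,4,6}→12  {1,3,4,7}→12  {1,3,5,6}→6  {1,3,6,7}→12  {2,3,4,7}→12  {2,3,6,7}→12  {2,4,6,7}→12  {2,5,6,7}→6  {3,4,5,6}→12  {3,4,6,7}→24  {3,5,6,7}→12  {4,5,6,7}→12
  5 left: {0,1,3,5,6}→10  {0,2,5,6,7}→10  {0,3,4,5,6}→20  {0,3,5,6,7}→20  {0,4,5,6,7}→20  {1,2,3,4,7}→30  {1,2,3,6,7}→30  {1,3,4,5,6}→30  {1,3,4,6,7}→60  {1,3,5,6,7}→30  {2,3,4,6,7}→60  {2,3,5,6,7}→30  {2,4,5,6,7}→30  {3,4,5,6,7}→60
  6 left: {0,1,3,4,5,6}→60  {0,1,3,5,6,7}→60  {0,2,3,5,6,7}→60  {0,2,4,5,6,7}→60  {0,3,4,5,6,7}→120  {1,2,3,4,6,7}→180  {1,2,3,5,6,7}→90  {1,3,4,5,6,7}→180  {2,3,4,5,6,7}→180
  placing 0:c first → 630 extensions
  placing 1:b first → 420 extensions
  placing 2:a first → 420 extensions
  placing 4:i first → 210 extensions
total linear extensions = 1680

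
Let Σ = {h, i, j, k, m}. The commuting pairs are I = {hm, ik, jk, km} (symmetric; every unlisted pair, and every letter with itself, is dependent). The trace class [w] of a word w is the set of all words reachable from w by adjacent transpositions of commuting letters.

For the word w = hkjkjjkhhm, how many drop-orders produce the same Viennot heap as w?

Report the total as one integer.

75

0(h) covers ∅
1(k) covers 0:h
2(j) covers 0:h
3(k) covers 1:k
4(j) covers 2:j
5(j) covers 4:j
6(k) covers 3:k
7(h) covers 5:j, 6:k
8(h) covers 7:h
9(m) covers 5:j
floor of heap: 0:h
completions by unplaced set U, small U first (add the entries for U minus each lowest piece of U):
  |U|=1: {8}:1  {9}:1
  |U|=2: {7,8}:1  {8,9}:2
  |U|=3: {6,7,8}:1  {7,8,9}:3
  |U|=4: {3,6,7,8}:1  {5,7,8,9}:3  {6,7,8,9}:4
  |U|=5: {1,3,6,7,8}:1  {3,6,7,8,9}:5  {4,5,7,8,9}:3  {5,6,7,8,9}:7
  |U|=6: {1,3,6,7,8,9}:6  {2,4,5,7,8,9}:3  {3,5,6,7,8,9}:12  {4,5,6,7,8,9}:10
  |U|=7: {1,3,5,6,7,8,9}:18  {2,4,5,6,7,8,9}:13  {3,4,5,6,7,8,9}:22
  |U|=8: {1,3,4,5,6,7,8,9}:40  {2,3,4,5,6,7,8,9}:35
  start at 0(h): 75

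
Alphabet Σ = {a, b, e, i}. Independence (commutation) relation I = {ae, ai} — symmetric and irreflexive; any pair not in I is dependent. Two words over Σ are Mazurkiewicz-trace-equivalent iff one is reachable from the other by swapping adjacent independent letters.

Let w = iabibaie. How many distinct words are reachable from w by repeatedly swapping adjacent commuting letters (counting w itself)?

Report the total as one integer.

6

piece 0:i — minimal
piece 1:a — minimal
piece 2:b rests on {0:i, 1:a}
piece 3:i rests on {2:b}
piece 4:b rests on {3:i}
piece 5:a rests on {4:b}
piece 6:i rests on {4:b}
piece 7:e rests on {6:i}
minimal pieces: {0:i, 1:a}
ways to finish when only these pieces remain (= sum over removing one remaining piece with nothing left below it):
  1 left: {5}→1  {7}→1
  2 left: {5,7}→2  {6,7}→1
  3 left: {5,6,7}→3
  4 left: {4,5,6,7}→3
  5 left: {3,4,5,6,7}→3
  6 left: {2,3,4,5,6,7}→3
  placing 0:i first → 3 extensions
  placing 1:a first → 3 extensions
total linear extensions = 6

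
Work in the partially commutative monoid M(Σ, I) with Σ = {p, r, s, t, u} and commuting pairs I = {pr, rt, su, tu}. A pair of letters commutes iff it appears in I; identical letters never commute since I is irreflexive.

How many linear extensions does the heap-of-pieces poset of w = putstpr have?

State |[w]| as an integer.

piece 0:p — minimal
piece 1:u rests on {0:p}
piece 2:t rests on {0:p}
piece 3:s rests on {2:t}
piece 4:t rests on {3:s}
piece 5:p rests on {1:u, 4:t}
piece 6:r rests on {1:u, 3:s}
minimal pieces: {0:p}
ways to finish when only these pieces remain (= sum over removing one remaining piece with nothing left below it):
  1 left: {5}→1  {6}→1
  2 left: {4,5}→1  {5,6}→2
  3 left: {1,5,6}→2  {4,5,6}→3
  4 left: {1,4,5,6}→5  {3,4,5,6}→3
  5 left: {1,3,4,5,6}→8  {2,3,4,5,6}→3
  placing 0:p first → 11 extensions

11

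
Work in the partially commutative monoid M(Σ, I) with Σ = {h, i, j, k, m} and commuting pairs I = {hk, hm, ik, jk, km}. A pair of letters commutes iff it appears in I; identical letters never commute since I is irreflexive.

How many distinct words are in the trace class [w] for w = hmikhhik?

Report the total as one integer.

piece 0:h — minimal
piece 1:m — minimal
piece 2:i rests on {0:h, 1:m}
piece 3:k — minimal
piece 4:h rests on {2:i}
piece 5:h rests on {4:h}
piece 6:i rests on {5:h}
piece 7:k rests on {3:k}
minimal pieces: {0:h, 1:m, 3:k}
ways to finish when only these pieces remain (= sum over removing one remaining piece with nothing left below it):
  1 left: {6}→1  {7}→1
  2 left: {3,7}→1  {5,6}→1  {6,7}→2
  3 left: {3,6,7}→3  {4,5,6}→1  {5,6,7}→3
  4 left: {2,4,5,6}→1  {3,5,6,7}→6  {4,5,6,7}→4
  5 left: {0,2,4,5,6}→1  {1,2,4,5,6}→1  {2,4,5,6,7}→5  {3,4,5,6,7}→10
  6 left: {0,1,2,4,5,6}→2  {0,2,4,5,6,7}→6  {1,2,4,5,6,7}→6  {2,3,4,5,6,7}→15
  placing 0:h first → 21 extensions
  placing 1:m first → 21 extensions
  placing 3:k first → 14 extensions
total linear extensions = 56

56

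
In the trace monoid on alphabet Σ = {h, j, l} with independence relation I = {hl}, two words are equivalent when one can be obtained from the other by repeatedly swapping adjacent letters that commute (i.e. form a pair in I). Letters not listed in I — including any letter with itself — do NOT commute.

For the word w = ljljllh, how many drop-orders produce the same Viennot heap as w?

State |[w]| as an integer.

3

#0=l has no predecessor
#1=j depends on [0:l]
#2=l depends on [1:j]
#3=j depends on [2:l]
#4=l depends on [3:j]
#5=l depends on [4:l]
#6=h depends on [3:j]
sources: [0:l]
N(rest) = Σ N(rest − s) over sources s of rest; N(one piece) = 1:
  size 1 → [5]=1  [6]=1
  size 2 → [4,5]=1  [5,6]=2
  size 3 → [4,5,6]=3
  size 4 → [3,4,5,6]=3
  size 5 → [2,3,4,5,6]=3
  first=0(l) contributes 3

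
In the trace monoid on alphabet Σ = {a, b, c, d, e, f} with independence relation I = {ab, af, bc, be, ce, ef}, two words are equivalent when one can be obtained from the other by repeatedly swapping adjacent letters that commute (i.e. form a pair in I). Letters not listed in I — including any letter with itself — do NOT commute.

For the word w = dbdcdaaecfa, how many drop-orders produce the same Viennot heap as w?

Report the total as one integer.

5

drop 0:d onto floor
drop 1:b onto {0:d}
drop 2:d onto {1:b}
drop 3:c onto {2:d}
drop 4:d onto {3:c}
drop 5:a onto {4:d}
drop 6:a onto {5:a}
drop 7:e onto {6:a}
drop 8:c onto {6:a}
drop 9:f onto {8:c}
drop 10:a onto {7:e, 8:c}
ground layer = {0:d}
drop-orders for the pieces not yet dropped (sum over which currently-grounded one goes next):
  1 to go: {9} 1  {10} 1
  2 to go: {7,10} 1  {9,10} 2
  3 to go: {7,9,10} 3  {8,9,10} 2
  4 to go: {7,8,9,10} 5
  5 to go: {6,7,8,9,10} 5
  6 to go: {5,6,7,8,9,10} 5
  7 to go: {4,5,6,7,8,9,10} 5
  8 to go: {3,4,5,6,7,8,9,10} 5
  9 to go: {2,3,4,5,6,7,8,9,10} 5
  if 0:d drops first: 5 orders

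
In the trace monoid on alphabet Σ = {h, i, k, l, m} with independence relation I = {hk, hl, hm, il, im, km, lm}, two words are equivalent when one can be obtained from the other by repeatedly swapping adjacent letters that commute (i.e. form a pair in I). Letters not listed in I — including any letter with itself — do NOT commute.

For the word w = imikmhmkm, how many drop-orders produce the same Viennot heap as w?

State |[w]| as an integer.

378

drop 0:i onto floor
drop 1:m onto floor
drop 2:i onto {0:i}
drop 3:k onto {2:i}
drop 4:m onto {1:m}
drop 5:h onto {2:i}
drop 6:m onto {4:m}
drop 7:k onto {3:k}
drop 8:m onto {6:m}
ground layer = {0:i, 1:m}
drop-orders for the pieces not yet dropped (sum over which currently-grounded one goes next):
  1 to go: {5} 1  {7} 1  {8} 1
  2 to go: {3,7} 1  {5,7} 2  {5,8} 2  {6,8} 1  {7,8} 2
  3 to go: {3,5,7} 3  {3,7,8} 3  {4,6,8} 1  {5,6,8} 3  {5,7,8} 6  {6,7,8} 3
  4 to go: {1,4,6,8} 1  {2,3,5,7} 3  {3,5,7,8} 12  {3,6,7,8} 6  {4,5,6,8} 4  {4,6,7,8} 4  {5,6,7,8} 12
  5 to go: {0,2,3,5,7} 3  {1,4,5,6,8} 5  {1,4,6,7,8} 5  {2,3,5,7,8} 15  {3,4,6,7,8} 10  {3,5,6,7,8} 30  {4,5,6,7,8} 20
  6 to go: {0,2,3,5,7,8} 18  {1,3,4,6,7,8} 15  {1,4,5,6,7,8} 30  {2,3,5,6,7,8} 45  {3,4,5,6,7,8} 60
  7 to go: {0,2,3,5,6,7,8} 63  {1,3,4,5,6,7,8} 105  {2,3,4,5,6,7,8} 105
  if 0:i drops first: 210 orders
  if 1:m drops first: 168 orders
heap linearizations: 378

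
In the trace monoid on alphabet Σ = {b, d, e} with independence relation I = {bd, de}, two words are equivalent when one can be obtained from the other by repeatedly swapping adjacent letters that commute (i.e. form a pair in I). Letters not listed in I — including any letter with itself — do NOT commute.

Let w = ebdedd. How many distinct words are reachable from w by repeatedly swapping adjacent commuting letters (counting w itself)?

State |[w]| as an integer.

#0=e has no predecessor
#1=b depends on [0:e]
#2=d has no predecessor
#3=e depends on [1:b]
#4=d depends on [2:d]
#5=d depends on [4:d]
sources: [0:e, 2:d]
N(rest) = Σ N(rest − s) over sources s of rest; N(one piece) = 1:
  size 1 → [3]=1  [5]=1
  size 2 → [1,3]=1  [3,5]=2  [4,5]=1
  size 3 → [0,1,3]=1  [1,3,5]=3  [2,4,5]=1  [3,4,5]=3
  size 4 → [0,1,3,5]=4  [1,3,4,5]=6  [2,3,4,5]=4
  first=0(e) contributes 10
  first=2(d) contributes 10
|[w]| = 20

20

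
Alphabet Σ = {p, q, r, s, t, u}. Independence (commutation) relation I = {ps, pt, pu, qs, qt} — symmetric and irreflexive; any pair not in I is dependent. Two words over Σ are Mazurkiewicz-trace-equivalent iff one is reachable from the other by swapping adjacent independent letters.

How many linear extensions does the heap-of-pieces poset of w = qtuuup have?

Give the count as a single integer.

9

#0=q has no predecessor
#1=t has no predecessor
#2=u depends on [0:q, 1:t]
#3=u depends on [2:u]
#4=u depends on [3:u]
#5=p depends on [0:q]
sources: [0:q, 1:t]
N(rest) = Σ N(rest − s) over sources s of rest; N(one piece) = 1:
  size 1 → [4]=1  [5]=1
  size 2 → [3,4]=1  [4,5]=2
  size 3 → [2,3,4]=1  [3,4,5]=3
  size 4 → [1,2,3,4]=1  [2,3,4,5]=4
  first=0(q) contributes 5
  first=1(t) contributes 4
|[w]| = 9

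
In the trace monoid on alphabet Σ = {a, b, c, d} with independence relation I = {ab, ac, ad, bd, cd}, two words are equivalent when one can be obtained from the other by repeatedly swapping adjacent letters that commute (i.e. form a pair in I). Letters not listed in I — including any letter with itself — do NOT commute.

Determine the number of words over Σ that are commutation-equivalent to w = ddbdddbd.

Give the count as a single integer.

28

0(d) covers ∅
1(d) covers 0:d
2(b) covers ∅
3(d) covers 1:d
4(d) covers 3:d
5(d) covers 4:d
6(b) covers 2:b
7(d) covers 5:d
floor of heap: 0:d, 2:b
completions by unplaced set U, small U first (add the entries for U minus each lowest piece of U):
  |U|=1: {6}:1  {7}:1
  |U|=2: {2,6}:1  {5,7}:1  {6,7}:2
  |U|=3: {2,6,7}:3  {4,5,7}:1  {5,6,7}:3
  |U|=4: {2,5,6,7}:6  {3,4,5,7}:1  {4,5,6,7}:4
  |U|=5: {1,3,4,5,7}:1  {2,4,5,6,7}:10  {3,4,5,6,7}:5
  |U|=6: {0,1,3,4,5,7}:1  {1,3,4,5,6,7}:6  {2,3,4,5,6,7}:15
  start at 0(d): 21
  start at 2(b): 7
sum over floor = 28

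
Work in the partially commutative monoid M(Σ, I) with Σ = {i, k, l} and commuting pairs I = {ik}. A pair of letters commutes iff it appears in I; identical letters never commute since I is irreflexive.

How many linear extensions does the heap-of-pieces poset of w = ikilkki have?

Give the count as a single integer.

9

#0=i has no predecessor
#1=k has no predecessor
#2=i depends on [0:i]
#3=l depends on [1:k, 2:i]
#4=k depends on [3:l]
#5=k depends on [4:k]
#6=i depends on [3:l]
sources: [0:i, 1:k]
N(rest) = Σ N(rest − s) over sources s of rest; N(one piece) = 1:
  size 1 → [5]=1  [6]=1
  size 2 → [4,5]=1  [5,6]=2
  size 3 → [4,5,6]=3
  size 4 → [3,4,5,6]=3
  size 5 → [1,3,4,5,6]=3  [2,3,4,5,6]=3
  first=0(i) contributes 6
  first=1(k) contributes 3
|[w]| = 9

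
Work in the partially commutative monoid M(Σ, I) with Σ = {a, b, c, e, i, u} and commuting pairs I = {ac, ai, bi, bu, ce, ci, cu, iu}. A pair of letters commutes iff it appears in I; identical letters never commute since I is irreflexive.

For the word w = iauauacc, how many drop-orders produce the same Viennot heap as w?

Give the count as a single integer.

0(i) covers ∅
1(a) covers ∅
2(u) covers 1:a
3(a) covers 2:u
4(u) covers 3:a
5(a) covers 4:u
6(c) covers ∅
7(c) covers 6:c
floor of heap: 0:i, 1:a, 6:c
completions by unplaced set U, small U first (add the entries for U minus each lowest piece of U):
  |U|=1: {0}:1  {5}:1  {7}:1
  |U|=2: {0,5}:2  {0,7}:2  {4,5}:1  {5,7}:2  {6,7}:1
  |U|=3: {0,4,5}:3  {0,5,7}:6  {0,6,7}:3  {3,4,5}:1  {4,5,7}:3  {5,6,7}:3
  |U|=4: {0,3,4,5}:4  {0,4,5,7}:12  {0,5,6,7}:12  {2,3,4,5}:1  {3,4,5,7}:4  {4,5,6,7}:6
  |U|=5: {0,2,3,4,5}:5  {0,3,4,5,7}:20  {0,4,5,6,7}:30  {1,2,3,4,5}:1  {2,3,4,5,7}:5  {3,4,5,6,7}:10
  |U|=6: {0,1,2,3,4,5}:6  {0,2,3,4,5,7}:30  {0,3,4,5,6,7}:60  {1,2,3,4,5,7}:6  {2,3,4,5,6,7}:15
  start at 0(i): 21
  start at 1(a): 105
  start at 6(c): 42
sum over floor = 168

168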